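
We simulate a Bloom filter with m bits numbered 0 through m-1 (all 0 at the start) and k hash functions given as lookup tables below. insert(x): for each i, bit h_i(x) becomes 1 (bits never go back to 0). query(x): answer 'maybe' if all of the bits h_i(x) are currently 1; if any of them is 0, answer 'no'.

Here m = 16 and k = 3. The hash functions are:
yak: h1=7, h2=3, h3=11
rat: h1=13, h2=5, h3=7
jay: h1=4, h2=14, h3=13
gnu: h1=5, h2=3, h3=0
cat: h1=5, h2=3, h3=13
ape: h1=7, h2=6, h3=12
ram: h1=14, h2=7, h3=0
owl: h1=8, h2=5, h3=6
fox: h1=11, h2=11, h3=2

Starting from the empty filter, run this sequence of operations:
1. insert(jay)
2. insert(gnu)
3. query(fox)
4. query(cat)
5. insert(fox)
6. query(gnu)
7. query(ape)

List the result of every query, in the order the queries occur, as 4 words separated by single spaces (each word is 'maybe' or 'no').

Answer: no maybe maybe no

Derivation:
Start: bits=0000000000000000
Op 1: insert jay -> sets bits 4 13 14 -> bits=0000100000000110
Op 2: insert gnu -> sets bits 0 3 5 -> bits=1001110000000110
Op 3: query fox -> checks bit2=0, bit11=0 (has a 0) -> no
Op 4: query cat -> checks bit3=1, bit5=1, bit13=1 (all 1) -> maybe
Op 5: insert fox -> sets bits 2 11 -> bits=1011110000010110
Op 6: query gnu -> checks bit0=1, bit3=1, bit5=1 (all 1) -> maybe
Op 7: query ape -> checks bit6=0, bit7=0, bit12=0 (has a 0) -> no
Query results in order: no maybe maybe no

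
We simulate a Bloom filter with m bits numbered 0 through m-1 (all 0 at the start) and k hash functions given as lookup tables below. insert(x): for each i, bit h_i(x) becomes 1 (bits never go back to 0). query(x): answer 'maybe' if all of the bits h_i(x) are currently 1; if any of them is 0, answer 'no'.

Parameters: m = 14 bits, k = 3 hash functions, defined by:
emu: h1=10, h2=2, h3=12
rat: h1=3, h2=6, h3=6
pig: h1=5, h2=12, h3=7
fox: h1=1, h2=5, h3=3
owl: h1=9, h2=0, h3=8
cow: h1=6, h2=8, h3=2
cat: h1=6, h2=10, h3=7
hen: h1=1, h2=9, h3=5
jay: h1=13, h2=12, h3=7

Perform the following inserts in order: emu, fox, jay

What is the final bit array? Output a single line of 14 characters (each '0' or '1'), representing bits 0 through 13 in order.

Answer: 01110101001011

Derivation:
Start: bits=00000000000000
After insert 'emu': sets bits 2 10 12 -> bits=00100000001010
After insert 'fox': sets bits 1 3 5 -> bits=01110100001010
After insert 'jay': sets bits 7 12 13 -> bits=01110101001011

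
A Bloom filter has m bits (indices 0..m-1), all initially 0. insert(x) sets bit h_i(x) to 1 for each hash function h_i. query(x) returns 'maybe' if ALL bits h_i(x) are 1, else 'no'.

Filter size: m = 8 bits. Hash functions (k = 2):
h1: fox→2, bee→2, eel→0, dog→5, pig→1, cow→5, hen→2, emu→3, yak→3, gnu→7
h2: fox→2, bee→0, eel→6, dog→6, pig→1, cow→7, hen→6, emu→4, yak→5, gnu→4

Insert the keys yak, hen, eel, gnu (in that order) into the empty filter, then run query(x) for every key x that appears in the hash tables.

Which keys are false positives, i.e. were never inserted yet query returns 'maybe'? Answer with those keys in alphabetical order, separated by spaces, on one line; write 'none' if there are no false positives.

Start: bits=00000000
After insert 'yak': sets bits 3 5 -> bits=00010100
After insert 'hen': sets bits 2 6 -> bits=00110110
After insert 'eel': sets bits 0 6 -> bits=10110110
After insert 'gnu': sets bits 4 7 -> bits=10111111
Not inserted: bee cow dog emu fox pig — query each against bits=10111111:
query bee: checks bit0=1, bit2=1 (all 1) -> maybe => FALSE POSITIVE
query cow: checks bit5=1, bit7=1 (all 1) -> maybe => FALSE POSITIVE
query dog: checks bit5=1, bit6=1 (all 1) -> maybe => FALSE POSITIVE
query emu: checks bit3=1, bit4=1 (all 1) -> maybe => FALSE POSITIVE
query fox: checks bit2=1 (all 1) -> maybe => FALSE POSITIVE
query pig: checks bit1=0 (has a 0) -> no => not a false positive
False positives (alphabetical): bee cow dog emu fox

Answer: bee cow dog emu fox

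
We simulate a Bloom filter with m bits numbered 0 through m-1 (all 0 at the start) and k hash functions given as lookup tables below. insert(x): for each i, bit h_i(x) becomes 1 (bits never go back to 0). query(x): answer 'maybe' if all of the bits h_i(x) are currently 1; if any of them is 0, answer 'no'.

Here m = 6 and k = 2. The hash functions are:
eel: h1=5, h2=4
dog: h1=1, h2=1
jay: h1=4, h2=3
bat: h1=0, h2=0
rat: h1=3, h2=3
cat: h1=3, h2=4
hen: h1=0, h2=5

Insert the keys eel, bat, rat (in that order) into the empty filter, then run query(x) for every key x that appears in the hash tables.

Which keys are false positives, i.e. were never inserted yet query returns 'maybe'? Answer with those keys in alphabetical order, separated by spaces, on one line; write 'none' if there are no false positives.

Answer: cat hen jay

Derivation:
Start: bits=000000
After insert 'eel': sets bits 4 5 -> bits=000011
After insert 'bat': sets bits 0 -> bits=100011
After insert 'rat': sets bits 3 -> bits=100111
Not inserted: cat dog hen jay — query each against bits=100111:
query cat: checks bit3=1, bit4=1 (all 1) -> maybe => FALSE POSITIVE
query dog: checks bit1=0 (has a 0) -> no => not a false positive
query hen: checks bit0=1, bit5=1 (all 1) -> maybe => FALSE POSITIVE
query jay: checks bit3=1, bit4=1 (all 1) -> maybe => FALSE POSITIVE
False positives (alphabetical): cat hen jay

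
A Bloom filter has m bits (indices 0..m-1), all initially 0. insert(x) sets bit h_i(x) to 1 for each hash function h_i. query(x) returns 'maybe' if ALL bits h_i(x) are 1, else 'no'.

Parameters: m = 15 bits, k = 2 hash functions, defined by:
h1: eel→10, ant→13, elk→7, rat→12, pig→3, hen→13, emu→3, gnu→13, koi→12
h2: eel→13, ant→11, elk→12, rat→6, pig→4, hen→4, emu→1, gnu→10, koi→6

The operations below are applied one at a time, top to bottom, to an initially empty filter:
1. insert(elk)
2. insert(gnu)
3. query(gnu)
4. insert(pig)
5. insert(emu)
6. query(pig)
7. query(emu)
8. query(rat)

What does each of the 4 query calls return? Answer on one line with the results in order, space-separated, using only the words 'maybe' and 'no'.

Start: bits=000000000000000
Op 1: insert elk -> sets bits 7 12 -> bits=000000010000100
Op 2: insert gnu -> sets bits 10 13 -> bits=000000010010110
Op 3: query gnu -> checks bit10=1, bit13=1 (all 1) -> maybe
Op 4: insert pig -> sets bits 3 4 -> bits=000110010010110
Op 5: insert emu -> sets bits 1 3 -> bits=010110010010110
Op 6: query pig -> checks bit3=1, bit4=1 (all 1) -> maybe
Op 7: query emu -> checks bit1=1, bit3=1 (all 1) -> maybe
Op 8: query rat -> checks bit6=0, bit12=1 (has a 0) -> no
Query results in order: maybe maybe maybe no

Answer: maybe maybe maybe no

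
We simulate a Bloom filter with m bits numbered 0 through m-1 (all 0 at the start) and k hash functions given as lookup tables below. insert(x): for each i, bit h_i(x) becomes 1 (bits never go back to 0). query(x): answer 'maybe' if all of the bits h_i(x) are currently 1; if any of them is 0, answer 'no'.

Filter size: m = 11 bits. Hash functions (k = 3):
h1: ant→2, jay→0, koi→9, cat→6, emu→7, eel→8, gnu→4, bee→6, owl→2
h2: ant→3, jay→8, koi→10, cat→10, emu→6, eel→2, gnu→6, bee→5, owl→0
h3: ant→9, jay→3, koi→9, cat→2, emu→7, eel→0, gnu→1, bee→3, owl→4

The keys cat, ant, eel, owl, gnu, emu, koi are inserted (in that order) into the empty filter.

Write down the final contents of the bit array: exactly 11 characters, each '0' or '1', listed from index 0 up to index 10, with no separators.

Answer: 11111011111

Derivation:
Start: bits=00000000000
After insert 'cat': sets bits 2 6 10 -> bits=00100010001
After insert 'ant': sets bits 2 3 9 -> bits=00110010011
After insert 'eel': sets bits 0 2 8 -> bits=10110010111
After insert 'owl': sets bits 0 2 4 -> bits=10111010111
After insert 'gnu': sets bits 1 4 6 -> bits=11111010111
After insert 'emu': sets bits 6 7 -> bits=11111011111
After insert 'koi': sets bits 9 10 -> bits=11111011111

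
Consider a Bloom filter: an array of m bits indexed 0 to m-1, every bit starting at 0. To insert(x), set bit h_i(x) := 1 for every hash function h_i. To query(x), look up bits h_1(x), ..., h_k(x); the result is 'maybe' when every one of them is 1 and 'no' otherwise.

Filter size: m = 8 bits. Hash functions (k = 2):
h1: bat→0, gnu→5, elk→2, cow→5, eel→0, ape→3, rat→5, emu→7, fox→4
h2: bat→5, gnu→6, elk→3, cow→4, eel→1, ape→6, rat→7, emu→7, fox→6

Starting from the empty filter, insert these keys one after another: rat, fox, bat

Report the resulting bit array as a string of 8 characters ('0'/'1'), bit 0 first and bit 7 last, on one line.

Answer: 10001111

Derivation:
Start: bits=00000000
After insert 'rat': sets bits 5 7 -> bits=00000101
After insert 'fox': sets bits 4 6 -> bits=00001111
After insert 'bat': sets bits 0 5 -> bits=10001111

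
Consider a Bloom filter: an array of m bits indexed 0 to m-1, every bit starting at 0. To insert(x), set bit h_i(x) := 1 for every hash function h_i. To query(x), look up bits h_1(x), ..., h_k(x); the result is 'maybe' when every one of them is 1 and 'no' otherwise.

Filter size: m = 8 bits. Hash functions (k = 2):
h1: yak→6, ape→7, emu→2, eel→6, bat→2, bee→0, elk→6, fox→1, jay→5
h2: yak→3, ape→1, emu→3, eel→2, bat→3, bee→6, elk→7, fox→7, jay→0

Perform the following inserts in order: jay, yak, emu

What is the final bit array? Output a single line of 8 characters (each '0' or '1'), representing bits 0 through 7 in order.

Start: bits=00000000
After insert 'jay': sets bits 0 5 -> bits=10000100
After insert 'yak': sets bits 3 6 -> bits=10010110
After insert 'emu': sets bits 2 3 -> bits=10110110

Answer: 10110110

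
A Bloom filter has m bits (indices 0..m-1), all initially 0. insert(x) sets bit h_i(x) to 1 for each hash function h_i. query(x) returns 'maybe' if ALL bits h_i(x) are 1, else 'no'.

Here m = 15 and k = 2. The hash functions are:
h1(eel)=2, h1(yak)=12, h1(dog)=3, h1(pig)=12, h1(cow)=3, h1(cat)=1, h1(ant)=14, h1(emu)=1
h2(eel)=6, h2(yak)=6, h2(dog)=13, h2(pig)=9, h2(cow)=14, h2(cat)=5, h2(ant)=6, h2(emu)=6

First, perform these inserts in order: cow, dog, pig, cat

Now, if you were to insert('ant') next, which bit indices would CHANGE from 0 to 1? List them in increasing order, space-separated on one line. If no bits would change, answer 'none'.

Start: bits=000000000000000
After insert 'cow': sets bits 3 14 -> bits=000100000000001
After insert 'dog': sets bits 3 13 -> bits=000100000000011
After insert 'pig': sets bits 9 12 -> bits=000100000100111
After insert 'cat': sets bits 1 5 -> bits=010101000100111
insert 'ant' would touch bits 6 14; currently bit6=0, bit14=1
Bits that are 0 among those (would change 0->1): 6

Answer: 6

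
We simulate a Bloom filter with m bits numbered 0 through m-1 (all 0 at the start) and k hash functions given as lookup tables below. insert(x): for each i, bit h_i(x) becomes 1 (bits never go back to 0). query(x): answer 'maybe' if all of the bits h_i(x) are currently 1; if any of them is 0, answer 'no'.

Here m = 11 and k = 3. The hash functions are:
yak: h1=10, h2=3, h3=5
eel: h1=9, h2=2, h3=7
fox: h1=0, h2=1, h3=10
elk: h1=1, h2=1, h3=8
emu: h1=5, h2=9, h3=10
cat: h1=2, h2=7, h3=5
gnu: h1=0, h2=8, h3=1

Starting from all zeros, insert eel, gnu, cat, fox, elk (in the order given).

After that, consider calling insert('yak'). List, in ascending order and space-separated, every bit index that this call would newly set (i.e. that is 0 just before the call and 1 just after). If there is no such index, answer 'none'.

Start: bits=00000000000
After insert 'eel': sets bits 2 7 9 -> bits=00100001010
After insert 'gnu': sets bits 0 1 8 -> bits=11100001110
After insert 'cat': sets bits 2 5 7 -> bits=11100101110
After insert 'fox': sets bits 0 1 10 -> bits=11100101111
After insert 'elk': sets bits 1 8 -> bits=11100101111
insert 'yak' would touch bits 3 5 10; currently bit3=0, bit5=1, bit10=1
Bits that are 0 among those (would change 0->1): 3

Answer: 3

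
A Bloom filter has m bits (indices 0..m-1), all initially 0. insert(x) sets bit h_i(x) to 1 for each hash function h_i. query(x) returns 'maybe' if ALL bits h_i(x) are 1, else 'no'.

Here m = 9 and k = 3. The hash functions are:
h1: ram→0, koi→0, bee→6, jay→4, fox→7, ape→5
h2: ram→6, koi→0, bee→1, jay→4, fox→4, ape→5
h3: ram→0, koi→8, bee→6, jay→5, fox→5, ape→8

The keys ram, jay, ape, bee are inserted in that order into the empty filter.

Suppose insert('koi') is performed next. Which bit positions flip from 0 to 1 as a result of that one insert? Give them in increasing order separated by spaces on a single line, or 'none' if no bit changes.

Start: bits=000000000
After insert 'ram': sets bits 0 6 -> bits=100000100
After insert 'jay': sets bits 4 5 -> bits=100011100
After insert 'ape': sets bits 5 8 -> bits=100011101
After insert 'bee': sets bits 1 6 -> bits=110011101
insert 'koi' would touch bits 0 8; currently bit0=1, bit8=1
Bits that are 0 among those (would change 0->1): none

Answer: none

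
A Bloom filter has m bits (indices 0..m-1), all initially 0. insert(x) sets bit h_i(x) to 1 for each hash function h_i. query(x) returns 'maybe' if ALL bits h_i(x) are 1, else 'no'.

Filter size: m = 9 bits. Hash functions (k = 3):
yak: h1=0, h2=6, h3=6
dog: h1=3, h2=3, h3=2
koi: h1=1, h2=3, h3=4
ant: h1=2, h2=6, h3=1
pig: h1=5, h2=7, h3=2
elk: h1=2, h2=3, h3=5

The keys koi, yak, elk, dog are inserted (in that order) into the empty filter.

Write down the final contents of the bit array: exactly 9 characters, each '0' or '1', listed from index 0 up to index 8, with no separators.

Answer: 111111100

Derivation:
Start: bits=000000000
After insert 'koi': sets bits 1 3 4 -> bits=010110000
After insert 'yak': sets bits 0 6 -> bits=110110100
After insert 'elk': sets bits 2 3 5 -> bits=111111100
After insert 'dog': sets bits 2 3 -> bits=111111100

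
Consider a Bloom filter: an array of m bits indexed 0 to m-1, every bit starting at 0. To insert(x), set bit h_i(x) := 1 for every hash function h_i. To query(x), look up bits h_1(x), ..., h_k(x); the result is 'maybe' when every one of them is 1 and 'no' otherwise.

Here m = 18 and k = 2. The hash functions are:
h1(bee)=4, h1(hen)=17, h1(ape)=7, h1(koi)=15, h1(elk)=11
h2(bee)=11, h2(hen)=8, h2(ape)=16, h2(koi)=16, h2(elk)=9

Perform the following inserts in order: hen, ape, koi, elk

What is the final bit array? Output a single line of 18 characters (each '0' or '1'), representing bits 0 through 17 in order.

Start: bits=000000000000000000
After insert 'hen': sets bits 8 17 -> bits=000000001000000001
After insert 'ape': sets bits 7 16 -> bits=000000011000000011
After insert 'koi': sets bits 15 16 -> bits=000000011000000111
After insert 'elk': sets bits 9 11 -> bits=000000011101000111

Answer: 000000011101000111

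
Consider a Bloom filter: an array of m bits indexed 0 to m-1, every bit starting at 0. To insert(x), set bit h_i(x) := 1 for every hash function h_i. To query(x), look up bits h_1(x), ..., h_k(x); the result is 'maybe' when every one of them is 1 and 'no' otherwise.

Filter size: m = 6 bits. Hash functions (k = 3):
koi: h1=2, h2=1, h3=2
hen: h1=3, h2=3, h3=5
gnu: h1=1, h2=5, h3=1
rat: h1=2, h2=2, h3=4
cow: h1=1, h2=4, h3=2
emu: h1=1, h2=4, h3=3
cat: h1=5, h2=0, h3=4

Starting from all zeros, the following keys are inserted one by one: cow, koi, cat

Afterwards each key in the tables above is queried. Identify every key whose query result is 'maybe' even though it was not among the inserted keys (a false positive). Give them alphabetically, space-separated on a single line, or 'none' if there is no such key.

Answer: gnu rat

Derivation:
Start: bits=000000
After insert 'cow': sets bits 1 2 4 -> bits=011010
After insert 'koi': sets bits 1 2 -> bits=011010
After insert 'cat': sets bits 0 4 5 -> bits=111011
Not inserted: emu gnu hen rat — query each against bits=111011:
query emu: checks bit1=1, bit3=0, bit4=1 (has a 0) -> no => not a false positive
query gnu: checks bit1=1, bit5=1 (all 1) -> maybe => FALSE POSITIVE
query hen: checks bit3=0, bit5=1 (has a 0) -> no => not a false positive
query rat: checks bit2=1, bit4=1 (all 1) -> maybe => FALSE POSITIVE
False positives (alphabetical): gnu rat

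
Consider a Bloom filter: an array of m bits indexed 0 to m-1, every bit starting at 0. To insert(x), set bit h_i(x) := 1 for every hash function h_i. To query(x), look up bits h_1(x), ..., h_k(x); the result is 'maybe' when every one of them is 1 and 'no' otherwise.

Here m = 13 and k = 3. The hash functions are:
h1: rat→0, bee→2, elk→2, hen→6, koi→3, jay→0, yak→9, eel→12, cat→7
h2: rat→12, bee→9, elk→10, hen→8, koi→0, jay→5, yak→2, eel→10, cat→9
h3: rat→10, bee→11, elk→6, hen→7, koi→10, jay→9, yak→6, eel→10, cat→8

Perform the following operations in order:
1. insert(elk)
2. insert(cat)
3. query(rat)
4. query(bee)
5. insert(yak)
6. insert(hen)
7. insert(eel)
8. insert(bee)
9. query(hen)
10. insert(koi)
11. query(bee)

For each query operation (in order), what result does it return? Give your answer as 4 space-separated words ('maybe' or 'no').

Answer: no no maybe maybe

Derivation:
Start: bits=0000000000000
Op 1: insert elk -> sets bits 2 6 10 -> bits=0010001000100
Op 2: insert cat -> sets bits 7 8 9 -> bits=0010001111100
Op 3: query rat -> checks bit0=0, bit10=1, bit12=0 (has a 0) -> no
Op 4: query bee -> checks bit2=1, bit9=1, bit11=0 (has a 0) -> no
Op 5: insert yak -> sets bits 2 6 9 -> bits=0010001111100
Op 6: insert hen -> sets bits 6 7 8 -> bits=0010001111100
Op 7: insert eel -> sets bits 10 12 -> bits=0010001111101
Op 8: insert bee -> sets bits 2 9 11 -> bits=0010001111111
Op 9: query hen -> checks bit6=1, bit7=1, bit8=1 (all 1) -> maybe
Op 10: insert koi -> sets bits 0 3 10 -> bits=1011001111111
Op 11: query bee -> checks bit2=1, bit9=1, bit11=1 (all 1) -> maybe
Query results in order: no no maybe maybe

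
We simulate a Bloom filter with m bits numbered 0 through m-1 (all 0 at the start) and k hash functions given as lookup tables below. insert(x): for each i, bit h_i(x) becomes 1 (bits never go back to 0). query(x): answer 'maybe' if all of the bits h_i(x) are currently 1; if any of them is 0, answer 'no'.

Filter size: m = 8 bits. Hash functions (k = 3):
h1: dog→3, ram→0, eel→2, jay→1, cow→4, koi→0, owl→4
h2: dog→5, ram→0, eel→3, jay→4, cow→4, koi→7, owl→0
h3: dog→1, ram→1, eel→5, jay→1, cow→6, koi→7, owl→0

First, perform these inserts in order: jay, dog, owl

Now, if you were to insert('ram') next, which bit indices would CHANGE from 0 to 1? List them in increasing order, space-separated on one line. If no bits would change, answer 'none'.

Answer: none

Derivation:
Start: bits=00000000
After insert 'jay': sets bits 1 4 -> bits=01001000
After insert 'dog': sets bits 1 3 5 -> bits=01011100
After insert 'owl': sets bits 0 4 -> bits=11011100
insert 'ram' would touch bits 0 1; currently bit0=1, bit1=1
Bits that are 0 among those (would change 0->1): none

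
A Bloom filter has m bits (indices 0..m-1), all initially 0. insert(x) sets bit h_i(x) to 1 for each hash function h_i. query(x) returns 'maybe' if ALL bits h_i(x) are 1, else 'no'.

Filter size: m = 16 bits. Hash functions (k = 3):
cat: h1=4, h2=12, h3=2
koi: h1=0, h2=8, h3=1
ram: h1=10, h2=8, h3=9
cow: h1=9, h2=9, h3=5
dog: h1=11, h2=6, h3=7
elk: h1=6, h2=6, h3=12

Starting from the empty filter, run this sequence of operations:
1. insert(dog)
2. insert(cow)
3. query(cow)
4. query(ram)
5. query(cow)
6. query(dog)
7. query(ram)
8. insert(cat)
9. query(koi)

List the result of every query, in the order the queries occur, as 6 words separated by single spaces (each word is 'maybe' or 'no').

Start: bits=0000000000000000
Op 1: insert dog -> sets bits 6 7 11 -> bits=0000001100010000
Op 2: insert cow -> sets bits 5 9 -> bits=0000011101010000
Op 3: query cow -> checks bit5=1, bit9=1 (all 1) -> maybe
Op 4: query ram -> checks bit8=0, bit9=1, bit10=0 (has a 0) -> no
Op 5: query cow -> checks bit5=1, bit9=1 (all 1) -> maybe
Op 6: query dog -> checks bit6=1, bit7=1, bit11=1 (all 1) -> maybe
Op 7: query ram -> checks bit8=0, bit9=1, bit10=0 (has a 0) -> no
Op 8: insert cat -> sets bits 2 4 12 -> bits=0010111101011000
Op 9: query koi -> checks bit0=0, bit1=0, bit8=0 (has a 0) -> no
Query results in order: maybe no maybe maybe no no

Answer: maybe no maybe maybe no no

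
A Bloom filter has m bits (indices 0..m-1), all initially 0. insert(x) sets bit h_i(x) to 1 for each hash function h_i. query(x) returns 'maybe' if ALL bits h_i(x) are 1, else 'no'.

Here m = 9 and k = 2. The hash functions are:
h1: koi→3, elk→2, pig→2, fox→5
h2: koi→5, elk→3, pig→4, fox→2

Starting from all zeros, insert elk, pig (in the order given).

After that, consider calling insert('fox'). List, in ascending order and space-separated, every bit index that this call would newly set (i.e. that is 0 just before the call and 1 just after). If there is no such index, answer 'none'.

Answer: 5

Derivation:
Start: bits=000000000
After insert 'elk': sets bits 2 3 -> bits=001100000
After insert 'pig': sets bits 2 4 -> bits=001110000
insert 'fox' would touch bits 2 5; currently bit2=1, bit5=0
Bits that are 0 among those (would change 0->1): 5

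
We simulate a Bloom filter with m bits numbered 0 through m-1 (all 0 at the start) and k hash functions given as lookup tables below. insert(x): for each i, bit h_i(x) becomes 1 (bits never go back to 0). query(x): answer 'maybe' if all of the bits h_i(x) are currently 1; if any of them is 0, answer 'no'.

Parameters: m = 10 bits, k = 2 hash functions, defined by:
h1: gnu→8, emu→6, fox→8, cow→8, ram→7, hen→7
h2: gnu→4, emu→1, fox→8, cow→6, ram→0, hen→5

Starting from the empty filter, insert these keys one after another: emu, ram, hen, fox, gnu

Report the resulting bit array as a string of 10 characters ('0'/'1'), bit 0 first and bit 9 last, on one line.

Start: bits=0000000000
After insert 'emu': sets bits 1 6 -> bits=0100001000
After insert 'ram': sets bits 0 7 -> bits=1100001100
After insert 'hen': sets bits 5 7 -> bits=1100011100
After insert 'fox': sets bits 8 -> bits=1100011110
After insert 'gnu': sets bits 4 8 -> bits=1100111110

Answer: 1100111110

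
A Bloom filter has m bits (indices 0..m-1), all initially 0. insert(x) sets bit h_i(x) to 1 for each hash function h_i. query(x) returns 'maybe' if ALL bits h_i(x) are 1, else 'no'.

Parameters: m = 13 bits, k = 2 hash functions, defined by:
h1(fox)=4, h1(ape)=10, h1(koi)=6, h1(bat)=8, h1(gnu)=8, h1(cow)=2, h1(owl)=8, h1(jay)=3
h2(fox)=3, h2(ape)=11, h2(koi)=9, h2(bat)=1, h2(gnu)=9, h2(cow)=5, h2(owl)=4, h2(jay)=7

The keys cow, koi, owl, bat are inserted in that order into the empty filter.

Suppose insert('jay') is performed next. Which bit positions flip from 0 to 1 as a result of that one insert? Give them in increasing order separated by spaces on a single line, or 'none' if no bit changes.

Answer: 3 7

Derivation:
Start: bits=0000000000000
After insert 'cow': sets bits 2 5 -> bits=0010010000000
After insert 'koi': sets bits 6 9 -> bits=0010011001000
After insert 'owl': sets bits 4 8 -> bits=0010111011000
After insert 'bat': sets bits 1 8 -> bits=0110111011000
insert 'jay' would touch bits 3 7; currently bit3=0, bit7=0
Bits that are 0 among those (would change 0->1): 3 7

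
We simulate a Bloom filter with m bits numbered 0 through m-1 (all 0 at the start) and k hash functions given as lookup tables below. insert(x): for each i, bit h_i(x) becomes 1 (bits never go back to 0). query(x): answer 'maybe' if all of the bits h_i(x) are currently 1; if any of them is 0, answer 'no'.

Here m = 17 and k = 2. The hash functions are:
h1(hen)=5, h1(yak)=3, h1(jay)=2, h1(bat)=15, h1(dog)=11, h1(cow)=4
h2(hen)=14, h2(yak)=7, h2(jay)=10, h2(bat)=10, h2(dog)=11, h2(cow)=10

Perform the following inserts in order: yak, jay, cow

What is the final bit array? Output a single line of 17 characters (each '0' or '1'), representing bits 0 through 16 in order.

Start: bits=00000000000000000
After insert 'yak': sets bits 3 7 -> bits=00010001000000000
After insert 'jay': sets bits 2 10 -> bits=00110001001000000
After insert 'cow': sets bits 4 10 -> bits=00111001001000000

Answer: 00111001001000000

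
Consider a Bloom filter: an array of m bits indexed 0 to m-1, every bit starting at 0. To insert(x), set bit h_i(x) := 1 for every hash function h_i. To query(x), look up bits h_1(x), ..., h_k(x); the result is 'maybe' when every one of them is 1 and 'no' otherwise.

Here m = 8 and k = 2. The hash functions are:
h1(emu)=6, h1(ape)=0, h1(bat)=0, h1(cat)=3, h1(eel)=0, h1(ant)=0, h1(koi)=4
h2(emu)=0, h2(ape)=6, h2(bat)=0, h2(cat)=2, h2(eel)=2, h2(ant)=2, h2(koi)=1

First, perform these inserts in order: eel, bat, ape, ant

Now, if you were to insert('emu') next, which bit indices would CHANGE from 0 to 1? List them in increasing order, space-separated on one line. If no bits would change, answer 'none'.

Answer: none

Derivation:
Start: bits=00000000
After insert 'eel': sets bits 0 2 -> bits=10100000
After insert 'bat': sets bits 0 -> bits=10100000
After insert 'ape': sets bits 0 6 -> bits=10100010
After insert 'ant': sets bits 0 2 -> bits=10100010
insert 'emu' would touch bits 0 6; currently bit0=1, bit6=1
Bits that are 0 among those (would change 0->1): none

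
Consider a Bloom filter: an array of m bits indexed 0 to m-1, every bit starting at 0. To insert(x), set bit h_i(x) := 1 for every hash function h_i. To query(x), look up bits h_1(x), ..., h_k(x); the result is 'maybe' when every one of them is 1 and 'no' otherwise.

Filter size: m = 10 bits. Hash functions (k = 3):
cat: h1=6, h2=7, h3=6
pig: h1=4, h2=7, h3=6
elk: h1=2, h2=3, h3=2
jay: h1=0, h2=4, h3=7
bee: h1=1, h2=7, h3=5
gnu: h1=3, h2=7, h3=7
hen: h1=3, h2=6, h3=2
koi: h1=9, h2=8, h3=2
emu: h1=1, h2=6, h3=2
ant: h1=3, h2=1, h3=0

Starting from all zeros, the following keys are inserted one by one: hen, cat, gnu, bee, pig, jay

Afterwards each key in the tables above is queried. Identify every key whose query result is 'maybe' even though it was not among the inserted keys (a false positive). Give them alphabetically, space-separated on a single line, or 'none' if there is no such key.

Answer: ant elk emu

Derivation:
Start: bits=0000000000
After insert 'hen': sets bits 2 3 6 -> bits=0011001000
After insert 'cat': sets bits 6 7 -> bits=0011001100
After insert 'gnu': sets bits 3 7 -> bits=0011001100
After insert 'bee': sets bits 1 5 7 -> bits=0111011100
After insert 'pig': sets bits 4 6 7 -> bits=0111111100
After insert 'jay': sets bits 0 4 7 -> bits=1111111100
Not inserted: ant elk emu koi — query each against bits=1111111100:
query ant: checks bit0=1, bit1=1, bit3=1 (all 1) -> maybe => FALSE POSITIVE
query elk: checks bit2=1, bit3=1 (all 1) -> maybe => FALSE POSITIVE
query emu: checks bit1=1, bit2=1, bit6=1 (all 1) -> maybe => FALSE POSITIVE
query koi: checks bit2=1, bit8=0, bit9=0 (has a 0) -> no => not a false positive
False positives (alphabetical): ant elk emu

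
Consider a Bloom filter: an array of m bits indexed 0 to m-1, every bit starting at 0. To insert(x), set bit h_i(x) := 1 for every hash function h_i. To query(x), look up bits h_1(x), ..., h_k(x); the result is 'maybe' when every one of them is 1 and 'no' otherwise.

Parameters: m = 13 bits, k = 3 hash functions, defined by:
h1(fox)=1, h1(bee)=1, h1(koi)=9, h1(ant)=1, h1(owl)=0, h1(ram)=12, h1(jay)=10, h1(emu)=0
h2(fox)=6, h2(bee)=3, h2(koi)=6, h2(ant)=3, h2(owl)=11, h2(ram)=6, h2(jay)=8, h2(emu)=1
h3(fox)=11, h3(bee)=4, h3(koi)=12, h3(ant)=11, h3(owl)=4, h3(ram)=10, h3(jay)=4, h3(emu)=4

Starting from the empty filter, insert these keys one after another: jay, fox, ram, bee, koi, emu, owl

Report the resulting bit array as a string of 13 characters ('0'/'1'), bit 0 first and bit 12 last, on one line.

Answer: 1101101011111

Derivation:
Start: bits=0000000000000
After insert 'jay': sets bits 4 8 10 -> bits=0000100010100
After insert 'fox': sets bits 1 6 11 -> bits=0100101010110
After insert 'ram': sets bits 6 10 12 -> bits=0100101010111
After insert 'bee': sets bits 1 3 4 -> bits=0101101010111
After insert 'koi': sets bits 6 9 12 -> bits=0101101011111
After insert 'emu': sets bits 0 1 4 -> bits=1101101011111
After insert 'owl': sets bits 0 4 11 -> bits=1101101011111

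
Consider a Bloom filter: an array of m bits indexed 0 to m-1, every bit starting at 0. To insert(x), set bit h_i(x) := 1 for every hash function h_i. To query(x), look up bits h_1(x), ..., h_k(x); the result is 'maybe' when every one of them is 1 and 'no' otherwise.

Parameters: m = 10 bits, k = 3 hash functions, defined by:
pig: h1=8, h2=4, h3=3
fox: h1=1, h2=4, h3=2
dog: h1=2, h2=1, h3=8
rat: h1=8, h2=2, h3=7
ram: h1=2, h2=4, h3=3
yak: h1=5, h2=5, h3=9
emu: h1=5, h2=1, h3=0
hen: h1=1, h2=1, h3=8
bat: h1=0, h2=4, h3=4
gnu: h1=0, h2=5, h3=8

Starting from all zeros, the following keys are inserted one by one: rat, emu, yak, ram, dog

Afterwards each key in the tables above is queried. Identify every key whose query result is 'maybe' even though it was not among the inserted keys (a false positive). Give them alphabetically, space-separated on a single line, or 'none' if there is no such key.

Answer: bat fox gnu hen pig

Derivation:
Start: bits=0000000000
After insert 'rat': sets bits 2 7 8 -> bits=0010000110
After insert 'emu': sets bits 0 1 5 -> bits=1110010110
After insert 'yak': sets bits 5 9 -> bits=1110010111
After insert 'ram': sets bits 2 3 4 -> bits=1111110111
After insert 'dog': sets bits 1 2 8 -> bits=1111110111
Not inserted: bat fox gnu hen pig — query each against bits=1111110111:
query bat: checks bit0=1, bit4=1 (all 1) -> maybe => FALSE POSITIVE
query fox: checks bit1=1, bit2=1, bit4=1 (all 1) -> maybe => FALSE POSITIVE
query gnu: checks bit0=1, bit5=1, bit8=1 (all 1) -> maybe => FALSE POSITIVE
query hen: checks bit1=1, bit8=1 (all 1) -> maybe => FALSE POSITIVE
query pig: checks bit3=1, bit4=1, bit8=1 (all 1) -> maybe => FALSE POSITIVE
False positives (alphabetical): bat fox gnu hen pig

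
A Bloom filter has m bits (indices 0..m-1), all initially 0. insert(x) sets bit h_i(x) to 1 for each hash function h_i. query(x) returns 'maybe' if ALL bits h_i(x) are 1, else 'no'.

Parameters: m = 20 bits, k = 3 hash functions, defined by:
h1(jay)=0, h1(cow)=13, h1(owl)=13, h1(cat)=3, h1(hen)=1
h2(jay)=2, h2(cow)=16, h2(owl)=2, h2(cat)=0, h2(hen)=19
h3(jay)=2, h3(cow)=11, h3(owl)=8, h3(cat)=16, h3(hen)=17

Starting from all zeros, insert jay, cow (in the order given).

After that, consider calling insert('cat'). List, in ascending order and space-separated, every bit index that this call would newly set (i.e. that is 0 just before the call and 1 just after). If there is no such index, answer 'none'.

Start: bits=00000000000000000000
After insert 'jay': sets bits 0 2 -> bits=10100000000000000000
After insert 'cow': sets bits 11 13 16 -> bits=10100000000101001000
insert 'cat' would touch bits 0 3 16; currently bit0=1, bit3=0, bit16=1
Bits that are 0 among those (would change 0->1): 3

Answer: 3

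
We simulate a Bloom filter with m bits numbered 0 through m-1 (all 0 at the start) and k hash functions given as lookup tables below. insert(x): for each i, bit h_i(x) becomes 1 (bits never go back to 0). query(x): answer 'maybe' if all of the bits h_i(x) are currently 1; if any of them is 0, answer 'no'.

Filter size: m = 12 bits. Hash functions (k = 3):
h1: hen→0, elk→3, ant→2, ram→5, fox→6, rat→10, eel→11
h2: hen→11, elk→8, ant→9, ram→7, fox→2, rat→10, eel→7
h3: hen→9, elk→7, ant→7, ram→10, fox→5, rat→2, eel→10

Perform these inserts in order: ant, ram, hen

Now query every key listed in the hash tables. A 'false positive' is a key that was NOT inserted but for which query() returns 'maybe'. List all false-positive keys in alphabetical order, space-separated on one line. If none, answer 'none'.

Start: bits=000000000000
After insert 'ant': sets bits 2 7 9 -> bits=001000010100
After insert 'ram': sets bits 5 7 10 -> bits=001001010110
After insert 'hen': sets bits 0 9 11 -> bits=101001010111
Not inserted: eel elk fox rat — query each against bits=101001010111:
query eel: checks bit7=1, bit10=1, bit11=1 (all 1) -> maybe => FALSE POSITIVE
query elk: checks bit3=0, bit7=1, bit8=0 (has a 0) -> no => not a false positive
query fox: checks bit2=1, bit5=1, bit6=0 (has a 0) -> no => not a false positive
query rat: checks bit2=1, bit10=1 (all 1) -> maybe => FALSE POSITIVE
False positives (alphabetical): eel rat

Answer: eel rat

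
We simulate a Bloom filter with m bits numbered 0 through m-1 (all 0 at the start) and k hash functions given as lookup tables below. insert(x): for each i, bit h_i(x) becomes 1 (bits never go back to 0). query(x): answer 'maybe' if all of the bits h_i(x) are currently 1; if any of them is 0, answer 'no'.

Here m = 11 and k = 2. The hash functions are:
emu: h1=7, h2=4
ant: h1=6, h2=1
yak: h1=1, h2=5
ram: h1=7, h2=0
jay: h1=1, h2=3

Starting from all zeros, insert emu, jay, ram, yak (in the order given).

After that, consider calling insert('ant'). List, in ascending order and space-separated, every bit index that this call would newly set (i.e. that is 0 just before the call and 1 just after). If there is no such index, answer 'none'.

Start: bits=00000000000
After insert 'emu': sets bits 4 7 -> bits=00001001000
After insert 'jay': sets bits 1 3 -> bits=01011001000
After insert 'ram': sets bits 0 7 -> bits=11011001000
After insert 'yak': sets bits 1 5 -> bits=11011101000
insert 'ant' would touch bits 1 6; currently bit1=1, bit6=0
Bits that are 0 among those (would change 0->1): 6

Answer: 6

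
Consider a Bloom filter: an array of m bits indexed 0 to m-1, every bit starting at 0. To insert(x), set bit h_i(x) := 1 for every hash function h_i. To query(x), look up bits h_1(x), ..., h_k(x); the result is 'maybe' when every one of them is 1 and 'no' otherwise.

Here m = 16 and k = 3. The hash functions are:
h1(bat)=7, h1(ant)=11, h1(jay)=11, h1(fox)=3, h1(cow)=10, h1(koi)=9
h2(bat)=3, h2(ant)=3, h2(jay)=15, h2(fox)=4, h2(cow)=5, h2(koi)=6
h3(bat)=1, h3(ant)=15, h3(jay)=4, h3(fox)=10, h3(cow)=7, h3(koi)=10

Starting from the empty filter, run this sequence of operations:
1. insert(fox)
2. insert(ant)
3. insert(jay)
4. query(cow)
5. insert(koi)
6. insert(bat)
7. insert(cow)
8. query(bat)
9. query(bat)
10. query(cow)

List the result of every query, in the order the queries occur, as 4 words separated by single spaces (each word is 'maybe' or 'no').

Start: bits=0000000000000000
Op 1: insert fox -> sets bits 3 4 10 -> bits=0001100000100000
Op 2: insert ant -> sets bits 3 11 15 -> bits=0001100000110001
Op 3: insert jay -> sets bits 4 11 15 -> bits=0001100000110001
Op 4: query cow -> checks bit5=0, bit7=0, bit10=1 (has a 0) -> no
Op 5: insert koi -> sets bits 6 9 10 -> bits=0001101001110001
Op 6: insert bat -> sets bits 1 3 7 -> bits=0101101101110001
Op 7: insert cow -> sets bits 5 7 10 -> bits=0101111101110001
Op 8: query bat -> checks bit1=1, bit3=1, bit7=1 (all 1) -> maybe
Op 9: query bat -> checks bit1=1, bit3=1, bit7=1 (all 1) -> maybe
Op 10: query cow -> checks bit5=1, bit7=1, bit10=1 (all 1) -> maybe
Query results in order: no maybe maybe maybe

Answer: no maybe maybe maybe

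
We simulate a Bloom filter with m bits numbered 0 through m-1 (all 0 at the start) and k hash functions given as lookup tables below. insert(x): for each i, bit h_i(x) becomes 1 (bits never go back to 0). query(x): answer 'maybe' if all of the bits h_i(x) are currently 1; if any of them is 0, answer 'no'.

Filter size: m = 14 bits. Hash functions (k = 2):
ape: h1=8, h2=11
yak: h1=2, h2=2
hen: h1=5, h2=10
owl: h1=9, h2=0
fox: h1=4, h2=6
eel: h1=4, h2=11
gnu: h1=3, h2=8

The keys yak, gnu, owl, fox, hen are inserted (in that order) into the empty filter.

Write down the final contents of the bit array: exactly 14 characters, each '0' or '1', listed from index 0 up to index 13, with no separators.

Answer: 10111110111000

Derivation:
Start: bits=00000000000000
After insert 'yak': sets bits 2 -> bits=00100000000000
After insert 'gnu': sets bits 3 8 -> bits=00110000100000
After insert 'owl': sets bits 0 9 -> bits=10110000110000
After insert 'fox': sets bits 4 6 -> bits=10111010110000
After insert 'hen': sets bits 5 10 -> bits=10111110111000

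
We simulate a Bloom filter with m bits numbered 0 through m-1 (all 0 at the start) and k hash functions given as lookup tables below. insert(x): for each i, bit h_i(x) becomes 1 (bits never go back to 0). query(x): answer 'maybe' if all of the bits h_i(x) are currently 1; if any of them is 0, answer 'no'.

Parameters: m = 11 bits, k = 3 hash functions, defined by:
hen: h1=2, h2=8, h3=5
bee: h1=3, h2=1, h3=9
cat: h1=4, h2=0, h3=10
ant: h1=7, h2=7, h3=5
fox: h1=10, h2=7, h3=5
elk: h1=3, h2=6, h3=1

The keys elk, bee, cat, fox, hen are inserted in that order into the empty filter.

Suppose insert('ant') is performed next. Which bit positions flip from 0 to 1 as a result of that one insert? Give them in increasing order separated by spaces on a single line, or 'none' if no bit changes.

Answer: none

Derivation:
Start: bits=00000000000
After insert 'elk': sets bits 1 3 6 -> bits=01010010000
After insert 'bee': sets bits 1 3 9 -> bits=01010010010
After insert 'cat': sets bits 0 4 10 -> bits=11011010011
After insert 'fox': sets bits 5 7 10 -> bits=11011111011
After insert 'hen': sets bits 2 5 8 -> bits=11111111111
insert 'ant' would touch bits 5 7; currently bit5=1, bit7=1
Bits that are 0 among those (would change 0->1): none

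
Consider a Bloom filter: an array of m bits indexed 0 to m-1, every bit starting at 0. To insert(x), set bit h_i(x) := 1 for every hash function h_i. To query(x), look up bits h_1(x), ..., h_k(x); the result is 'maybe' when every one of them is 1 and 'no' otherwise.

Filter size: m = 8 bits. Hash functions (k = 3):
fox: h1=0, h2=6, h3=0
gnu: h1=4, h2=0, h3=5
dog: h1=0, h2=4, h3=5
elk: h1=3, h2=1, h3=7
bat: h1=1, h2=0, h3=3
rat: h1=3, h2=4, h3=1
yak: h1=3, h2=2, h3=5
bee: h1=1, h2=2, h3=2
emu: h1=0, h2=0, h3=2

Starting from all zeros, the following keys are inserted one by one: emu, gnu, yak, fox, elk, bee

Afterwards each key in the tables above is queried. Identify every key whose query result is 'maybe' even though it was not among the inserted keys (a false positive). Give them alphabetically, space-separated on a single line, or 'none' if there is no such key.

Answer: bat dog rat

Derivation:
Start: bits=00000000
After insert 'emu': sets bits 0 2 -> bits=10100000
After insert 'gnu': sets bits 0 4 5 -> bits=10101100
After insert 'yak': sets bits 2 3 5 -> bits=10111100
After insert 'fox': sets bits 0 6 -> bits=10111110
After insert 'elk': sets bits 1 3 7 -> bits=11111111
After insert 'bee': sets bits 1 2 -> bits=11111111
Not inserted: bat dog rat — query each against bits=11111111:
query bat: checks bit0=1, bit1=1, bit3=1 (all 1) -> maybe => FALSE POSITIVE
query dog: checks bit0=1, bit4=1, bit5=1 (all 1) -> maybe => FALSE POSITIVE
query rat: checks bit1=1, bit3=1, bit4=1 (all 1) -> maybe => FALSE POSITIVE
False positives (alphabetical): bat dog rat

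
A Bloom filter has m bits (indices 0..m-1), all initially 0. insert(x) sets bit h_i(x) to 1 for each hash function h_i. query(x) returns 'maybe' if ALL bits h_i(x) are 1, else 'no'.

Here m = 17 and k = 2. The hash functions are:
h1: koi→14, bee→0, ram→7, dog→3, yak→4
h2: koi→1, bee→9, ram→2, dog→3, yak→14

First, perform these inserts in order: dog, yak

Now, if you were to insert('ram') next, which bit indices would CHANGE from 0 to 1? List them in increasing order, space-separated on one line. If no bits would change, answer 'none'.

Start: bits=00000000000000000
After insert 'dog': sets bits 3 -> bits=00010000000000000
After insert 'yak': sets bits 4 14 -> bits=00011000000000100
insert 'ram' would touch bits 2 7; currently bit2=0, bit7=0
Bits that are 0 among those (would change 0->1): 2 7

Answer: 2 7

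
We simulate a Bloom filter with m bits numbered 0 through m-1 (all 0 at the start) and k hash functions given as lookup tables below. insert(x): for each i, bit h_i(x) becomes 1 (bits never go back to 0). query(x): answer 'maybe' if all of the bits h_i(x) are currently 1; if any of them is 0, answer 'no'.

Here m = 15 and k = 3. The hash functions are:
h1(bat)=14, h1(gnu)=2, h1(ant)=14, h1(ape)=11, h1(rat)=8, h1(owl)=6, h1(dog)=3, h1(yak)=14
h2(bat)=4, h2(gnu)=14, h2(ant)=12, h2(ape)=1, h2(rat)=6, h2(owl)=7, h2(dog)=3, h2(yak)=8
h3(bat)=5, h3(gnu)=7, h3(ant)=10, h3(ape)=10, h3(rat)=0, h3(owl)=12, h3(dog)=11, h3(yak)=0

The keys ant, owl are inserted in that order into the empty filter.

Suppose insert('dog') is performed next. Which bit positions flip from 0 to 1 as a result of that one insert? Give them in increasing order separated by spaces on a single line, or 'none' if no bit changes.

Answer: 3 11

Derivation:
Start: bits=000000000000000
After insert 'ant': sets bits 10 12 14 -> bits=000000000010101
After insert 'owl': sets bits 6 7 12 -> bits=000000110010101
insert 'dog' would touch bits 3 11; currently bit3=0, bit11=0
Bits that are 0 among those (would change 0->1): 3 11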